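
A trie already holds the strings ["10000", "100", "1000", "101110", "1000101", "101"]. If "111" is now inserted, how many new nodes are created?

2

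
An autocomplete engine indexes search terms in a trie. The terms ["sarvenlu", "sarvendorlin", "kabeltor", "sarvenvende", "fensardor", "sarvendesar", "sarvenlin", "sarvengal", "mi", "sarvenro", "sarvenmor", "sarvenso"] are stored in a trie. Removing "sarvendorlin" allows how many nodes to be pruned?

5

Walk "sarvendorlin" from the leaf back toward the root, removing each node that no remaining word uses.
The suffix "orlin" (5 nodes) is used only by "sarvendorlin"; the node for "sarvend" still has the child "e", so pruning stops there.
Nodes removed: 5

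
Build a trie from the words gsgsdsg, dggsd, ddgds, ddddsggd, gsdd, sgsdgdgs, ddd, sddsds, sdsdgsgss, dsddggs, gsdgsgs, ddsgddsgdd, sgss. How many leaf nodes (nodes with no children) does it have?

A leaf is a node with no children — equivalently, the end of a word that is not a proper prefix of any other stored word.
Those words: "ddddsggd", "ddgds", "ddsgddsgdd", "dggsd", "dsddggs", "gsdd", "gsdgsgs", "gsgsdsg", "sddsds", "sdsdgsgss", "sgsdgdgs", "sgss"
Leaf count: 12

12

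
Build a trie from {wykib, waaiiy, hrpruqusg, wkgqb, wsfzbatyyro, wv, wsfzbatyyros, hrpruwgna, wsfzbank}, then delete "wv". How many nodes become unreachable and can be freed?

A node on "wv"'s path can go only if nothing else ends at it or branches off below it.
The suffix "v" (1 node) is used only by "wv"; the node for "w" still has the child "y", so pruning stops there.
Nodes removed: 1

1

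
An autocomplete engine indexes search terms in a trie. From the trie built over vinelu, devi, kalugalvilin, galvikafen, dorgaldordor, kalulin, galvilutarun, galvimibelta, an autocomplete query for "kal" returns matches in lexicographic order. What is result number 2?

Filter for "kal…" and sort: "kalugalvilin", "kalulin"
Position 2: kalulin

kalulin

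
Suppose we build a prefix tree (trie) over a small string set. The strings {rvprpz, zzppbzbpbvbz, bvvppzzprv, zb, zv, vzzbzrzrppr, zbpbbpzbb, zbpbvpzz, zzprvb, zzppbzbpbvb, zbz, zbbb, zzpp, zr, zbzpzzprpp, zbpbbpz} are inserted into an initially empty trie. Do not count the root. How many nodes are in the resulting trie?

Count nodes per top-level branch (shared prefixes stored once):
  'b'-branch (bvvppzzprv): 10 nodes
  'r'-branch (rvprpz): 6 nodes
  'v'-branch (vzzbzrzrppr): 11 nodes
  'z'-branch (zb, zbbb, zbpbbpz, zbpbbpzbb, zbpbvpzz, zbz, zbzpzzprpp, zr, zv, zzpp, zzppbzbpbvb, zzppbzbpbvbz, zzprvb): 39 nodes
Sum: 66

66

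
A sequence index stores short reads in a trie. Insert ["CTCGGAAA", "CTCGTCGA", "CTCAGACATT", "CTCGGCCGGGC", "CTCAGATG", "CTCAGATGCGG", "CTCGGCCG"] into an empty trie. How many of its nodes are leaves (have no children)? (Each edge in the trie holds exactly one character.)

5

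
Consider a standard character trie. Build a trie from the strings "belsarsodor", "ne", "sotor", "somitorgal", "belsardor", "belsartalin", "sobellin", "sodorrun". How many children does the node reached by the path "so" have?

Walk "so" from the root, arriving at one node.
Characters that immediately follow "so" among the stored strings: {b, d, m, t}.
That node has 4 child edges.

4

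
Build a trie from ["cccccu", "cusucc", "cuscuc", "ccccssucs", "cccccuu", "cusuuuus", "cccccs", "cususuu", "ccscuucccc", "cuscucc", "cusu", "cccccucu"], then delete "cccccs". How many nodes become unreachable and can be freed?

1

A node on "cccccs"'s path can go only if nothing else ends at it or branches off below it.
The suffix "s" (1 node) is used only by "cccccs"; the node for "ccccc" still has the child "u", so pruning stops there.
Nodes removed: 1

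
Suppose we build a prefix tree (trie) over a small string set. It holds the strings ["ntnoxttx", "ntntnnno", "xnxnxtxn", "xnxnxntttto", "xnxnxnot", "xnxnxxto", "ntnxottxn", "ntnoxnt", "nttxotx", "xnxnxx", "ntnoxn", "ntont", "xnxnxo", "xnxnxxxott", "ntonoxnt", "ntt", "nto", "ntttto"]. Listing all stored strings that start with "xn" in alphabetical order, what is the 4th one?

xnxnxtxn

Filter for "xn…" and sort: "xnxnxnot", "xnxnxntttto", "xnxnxo", "xnxnxtxn", "xnxnxx", "xnxnxxto", "xnxnxxxott"
Position 4: xnxnxtxn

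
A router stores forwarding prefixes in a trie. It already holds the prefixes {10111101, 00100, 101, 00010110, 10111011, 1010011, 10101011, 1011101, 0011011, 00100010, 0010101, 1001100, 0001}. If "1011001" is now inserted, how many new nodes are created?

3

Walking "1011001" from the root, the first 4 characters ("1011") follow existing edges; "0" is the first miss.
Each of the 3 remaining characters creates one node.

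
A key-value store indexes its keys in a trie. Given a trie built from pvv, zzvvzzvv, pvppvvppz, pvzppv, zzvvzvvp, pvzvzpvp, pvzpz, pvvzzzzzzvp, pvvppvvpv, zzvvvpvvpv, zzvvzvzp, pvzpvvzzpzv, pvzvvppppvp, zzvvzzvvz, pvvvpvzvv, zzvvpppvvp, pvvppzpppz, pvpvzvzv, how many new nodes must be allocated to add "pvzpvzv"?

Walking "pvzpvzv" from the root, the first 5 characters ("pvzpv") follow existing edges; "z" is the first miss.
So 7 − 5 = 2 new nodes.

2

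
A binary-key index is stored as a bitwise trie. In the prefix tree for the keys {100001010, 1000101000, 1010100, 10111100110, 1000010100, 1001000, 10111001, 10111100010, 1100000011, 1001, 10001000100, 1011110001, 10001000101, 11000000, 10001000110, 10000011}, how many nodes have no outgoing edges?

A leaf is a node with no children — equivalently, the end of a word that is not a proper prefix of any other stored word.
Those words: "10000011", "1000010100", "10001000100", "10001000101", "10001000110", "1000101000", "1001000", "1010100", "10111001", "10111100010", "10111100110", "1100000011"
Leaf count: 12

12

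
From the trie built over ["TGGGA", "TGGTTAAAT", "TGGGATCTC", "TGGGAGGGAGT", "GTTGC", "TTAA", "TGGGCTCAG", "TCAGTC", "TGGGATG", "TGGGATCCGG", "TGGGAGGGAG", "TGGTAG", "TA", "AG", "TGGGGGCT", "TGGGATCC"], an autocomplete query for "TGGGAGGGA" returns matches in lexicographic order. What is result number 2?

TGGGAGGGAGT

Filter for "TGGGAGGGA…" and sort: "TGGGAGGGAG", "TGGGAGGGAGT"
The 2nd is TGGGAGGGAGT.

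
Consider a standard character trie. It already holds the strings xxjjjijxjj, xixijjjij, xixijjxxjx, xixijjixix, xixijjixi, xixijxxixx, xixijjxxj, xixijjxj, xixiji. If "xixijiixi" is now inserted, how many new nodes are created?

3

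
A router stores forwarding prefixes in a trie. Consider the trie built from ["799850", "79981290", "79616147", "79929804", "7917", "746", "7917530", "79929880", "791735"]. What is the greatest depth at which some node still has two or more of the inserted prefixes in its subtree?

Equivalently: take the maximum, over all pairs, of their longest common prefix length.
e.g. "79929804" and "79929880" share the prefix "799298" of length 6; no pair shares a longer one.
Longest shared-prefix length: 6

6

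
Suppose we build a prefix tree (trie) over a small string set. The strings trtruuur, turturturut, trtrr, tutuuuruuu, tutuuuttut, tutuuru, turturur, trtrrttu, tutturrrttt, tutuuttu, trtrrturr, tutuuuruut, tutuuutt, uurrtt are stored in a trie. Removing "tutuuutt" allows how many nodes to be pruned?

0

A node on "tutuuutt"'s path can go only if nothing else ends at it or branches off below it.
Every node on "tutuuutt" is still needed (e.g. by "tutuuuttut"), so nothing is freed.
Nodes removed: 0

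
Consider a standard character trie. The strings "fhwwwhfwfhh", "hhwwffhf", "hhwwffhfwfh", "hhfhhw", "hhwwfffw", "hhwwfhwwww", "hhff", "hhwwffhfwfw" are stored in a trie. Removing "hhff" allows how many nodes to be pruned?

1

Walk "hhff" from the leaf back toward the root, removing each node that no remaining word uses.
The suffix "f" (1 node) is used only by "hhff"; the node for "hhf" still has the child "h", so pruning stops there.
Nodes removed: 1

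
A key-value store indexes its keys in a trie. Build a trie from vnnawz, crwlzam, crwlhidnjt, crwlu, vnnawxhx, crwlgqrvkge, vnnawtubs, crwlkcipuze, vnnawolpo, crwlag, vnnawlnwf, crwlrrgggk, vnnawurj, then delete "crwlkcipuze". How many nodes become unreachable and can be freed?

A node on "crwlkcipuze"'s path can go only if nothing else ends at it or branches off below it.
The suffix "kcipuze" (7 nodes) is used only by "crwlkcipuze"; the node for "crwl" still has the child "z", so pruning stops there.
Nodes removed: 7

7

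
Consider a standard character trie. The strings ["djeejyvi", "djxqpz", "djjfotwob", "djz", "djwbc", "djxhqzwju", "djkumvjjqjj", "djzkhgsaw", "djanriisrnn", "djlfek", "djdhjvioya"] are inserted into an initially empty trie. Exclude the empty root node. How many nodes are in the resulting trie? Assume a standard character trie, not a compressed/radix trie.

65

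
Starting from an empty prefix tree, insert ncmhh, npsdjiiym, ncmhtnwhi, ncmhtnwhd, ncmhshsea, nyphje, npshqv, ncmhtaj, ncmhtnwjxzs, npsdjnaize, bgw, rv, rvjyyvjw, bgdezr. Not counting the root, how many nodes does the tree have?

58

Count nodes per top-level branch (shared prefixes stored once):
  'b'-branch (bgdezr, bgw): 7 nodes
  'n'-branch (ncmhh, ncmhshsea, ncmhtaj, ncmhtnwhd, ncmhtnwhi, ncmhtnwjxzs, npsdjiiym, npsdjnaize, npshqv, nyphje): 43 nodes
  'r'-branch (rv, rvjyyvjw): 8 nodes
Sum: 58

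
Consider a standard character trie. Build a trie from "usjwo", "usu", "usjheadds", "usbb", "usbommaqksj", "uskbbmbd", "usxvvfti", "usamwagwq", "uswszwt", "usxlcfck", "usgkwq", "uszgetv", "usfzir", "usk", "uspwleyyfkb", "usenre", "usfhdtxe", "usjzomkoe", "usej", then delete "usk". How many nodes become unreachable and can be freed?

A node on "usk"'s path can go only if nothing else ends at it or branches off below it.
Every node on "usk" is still needed (e.g. by "uskbbmbd"), so nothing is freed.
Nodes removed: 0

0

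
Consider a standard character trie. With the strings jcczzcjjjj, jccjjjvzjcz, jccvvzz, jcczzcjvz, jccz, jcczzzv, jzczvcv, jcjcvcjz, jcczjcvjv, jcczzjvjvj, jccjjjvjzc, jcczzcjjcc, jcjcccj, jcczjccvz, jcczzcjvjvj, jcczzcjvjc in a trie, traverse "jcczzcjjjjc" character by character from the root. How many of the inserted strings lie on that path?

Check each prefix of "jcczzcjjjjc" against the stored set — each match is an end-marker on the path.
Prefixes of the query that are stored words: "jccz", "jcczzcjjjj"
Count: 2

2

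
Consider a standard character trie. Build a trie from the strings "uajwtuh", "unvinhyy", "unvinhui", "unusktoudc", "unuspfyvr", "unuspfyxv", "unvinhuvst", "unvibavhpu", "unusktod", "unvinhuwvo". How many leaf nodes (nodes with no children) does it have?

Leaves are exactly the stored words that no other stored word extends.
Those words: "uajwtuh", "unusktod", "unusktoudc", "unuspfyvr", "unuspfyxv", "unvibavhpu", "unvinhui", "unvinhuvst", "unvinhuwvo", "unvinhyy"
Leaf count: 10

10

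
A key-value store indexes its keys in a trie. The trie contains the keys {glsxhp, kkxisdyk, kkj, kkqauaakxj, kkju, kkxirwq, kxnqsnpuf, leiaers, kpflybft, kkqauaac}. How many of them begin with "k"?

8

Walk to "k"; the words in its subtree are exactly those with that prefix.
Matches: "kkj", "kkju", "kkqauaac", "kkqauaakxj", "kkxirwq", "kkxisdyk", "kpflybft", "kxnqsnpuf"
Count: 8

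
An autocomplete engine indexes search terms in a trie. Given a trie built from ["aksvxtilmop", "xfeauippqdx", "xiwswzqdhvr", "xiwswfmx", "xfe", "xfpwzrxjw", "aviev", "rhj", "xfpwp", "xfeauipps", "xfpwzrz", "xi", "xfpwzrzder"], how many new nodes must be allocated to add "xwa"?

"x" is already a path in the trie; the remaining "wa" must be added.
So 3 − 1 = 2 new nodes.

2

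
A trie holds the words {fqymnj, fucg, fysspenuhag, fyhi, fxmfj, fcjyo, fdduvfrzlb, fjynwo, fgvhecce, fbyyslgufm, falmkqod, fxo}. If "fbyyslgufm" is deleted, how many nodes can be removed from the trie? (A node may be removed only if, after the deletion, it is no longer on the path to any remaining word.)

After clearing the end-marker at "fbyyslgufm", prune upward until reaching a node still needed by another word.
The suffix "byyslgufm" (9 nodes) is used only by "fbyyslgufm"; the node for "f" still has the child "q", so pruning stops there.
Nodes removed: 9

9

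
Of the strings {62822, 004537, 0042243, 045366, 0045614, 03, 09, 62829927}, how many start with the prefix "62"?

Filter for entries beginning with "62":
Words under "62": 62822, 62829927
Count: 2

2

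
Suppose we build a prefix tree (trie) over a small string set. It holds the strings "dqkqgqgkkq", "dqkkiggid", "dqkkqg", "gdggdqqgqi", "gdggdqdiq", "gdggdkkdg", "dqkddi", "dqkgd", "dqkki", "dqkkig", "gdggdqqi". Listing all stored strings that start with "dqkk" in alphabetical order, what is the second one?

Words with prefix "dqkk", in lexicographic order: "dqkki", "dqkkig", "dqkkiggid", "dqkkqg"
Position 2: dqkkig

dqkkig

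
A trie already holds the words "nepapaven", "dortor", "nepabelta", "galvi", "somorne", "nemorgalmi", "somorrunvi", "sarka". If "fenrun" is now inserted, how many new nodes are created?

No existing word starts with "f", so every character of "fenrun" needs a new node.
6 − 0 = 6 new nodes.

6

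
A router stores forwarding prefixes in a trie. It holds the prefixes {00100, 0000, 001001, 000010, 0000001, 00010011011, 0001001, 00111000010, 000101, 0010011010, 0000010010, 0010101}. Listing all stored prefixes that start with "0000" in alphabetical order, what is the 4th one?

000010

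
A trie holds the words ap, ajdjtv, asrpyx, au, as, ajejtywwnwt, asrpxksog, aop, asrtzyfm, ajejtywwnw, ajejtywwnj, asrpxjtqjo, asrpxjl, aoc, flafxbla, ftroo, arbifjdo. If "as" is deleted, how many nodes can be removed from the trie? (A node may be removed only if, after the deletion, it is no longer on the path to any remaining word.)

0

Walk "as" from the leaf back toward the root, removing each node that no remaining word uses.
Every node on "as" is still needed (e.g. by "asrpyx"), so nothing is freed.
Nodes removed: 0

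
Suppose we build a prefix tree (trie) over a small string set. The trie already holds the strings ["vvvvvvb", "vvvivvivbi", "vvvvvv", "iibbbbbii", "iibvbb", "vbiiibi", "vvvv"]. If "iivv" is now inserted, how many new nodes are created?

The longest prefix of "iivv" already in the trie is "ii" (length 2).
So 4 − 2 = 2 new nodes.

2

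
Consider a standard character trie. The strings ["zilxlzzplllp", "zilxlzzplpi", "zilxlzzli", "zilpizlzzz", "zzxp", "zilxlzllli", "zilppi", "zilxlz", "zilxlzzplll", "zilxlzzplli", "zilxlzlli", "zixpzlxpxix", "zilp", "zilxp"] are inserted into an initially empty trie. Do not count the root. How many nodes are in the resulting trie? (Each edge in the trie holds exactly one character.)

For each word, the new-node count is its length minus the longest prefix already in the trie:
  "zilxlzzplllp" → 12 new (z, i, l, x, l, z, z, p, l, l, l, p)
  "zilxlzzplpi" → prefix "zilxlzzpl" already present; 2 new (p, i)
  "zilxlzzli" → prefix "zilxlzz" already present; 2 new (l, i)
  "zilpizlzzz" → prefix "zil" already present; 7 new (p, i, z, l, z, z, z)
  "zzxp" → prefix "z" already present; 3 new (z, x, p)
  "zilxlzllli" → prefix "zilxlz" already present; 4 new (l, l, l, i)
  "zilppi" → prefix "zilp" already present; 2 new (p, i)
  "zilxlz" → prefix "zilxlz" already present; 0 new (none)
  "zilxlzzplll" → prefix "zilxlzzplll" already present; 0 new (none)
  "zilxlzzplli" → prefix "zilxlzzpll" already present; 1 new (i)
  "zilxlzlli" → prefix "zilxlzll" already present; 1 new (i)
  "zixpzlxpxix" → prefix "zi" already present; 9 new (x, p, z, l, x, p, x, i, x)
  "zilp" → prefix "zilp" already present; 0 new (none)
  "zilxp" → prefix "zilx" already present; 1 new (p)
Total nodes = 12 + 2 + 2 + 7 + 3 + 4 + 2 + 0 + 0 + 1 + 1 + 9 + 0 + 1 = 44

44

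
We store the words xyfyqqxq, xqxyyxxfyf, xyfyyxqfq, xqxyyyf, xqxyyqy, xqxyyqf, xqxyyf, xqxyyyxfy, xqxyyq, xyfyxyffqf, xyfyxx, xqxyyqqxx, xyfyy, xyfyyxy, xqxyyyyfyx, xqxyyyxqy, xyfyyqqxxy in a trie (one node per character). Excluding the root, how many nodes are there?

53

Count nodes per top-level branch (shared prefixes stored once):
  'x'-branch (xqxyyf, xqxyyq, xqxyyqf, xqxyyqqxx, xqxyyqy, xqxyyxxfyf, xqxyyyf, xqxyyyxfy, xqxyyyxqy, xqxyyyyfyx, xyfyqqxq, xyfyxx, xyfyxyffqf, xyfyy, xyfyyqqxxy, xyfyyxqfq, xyfyyxy): 53 nodes
Sum: 53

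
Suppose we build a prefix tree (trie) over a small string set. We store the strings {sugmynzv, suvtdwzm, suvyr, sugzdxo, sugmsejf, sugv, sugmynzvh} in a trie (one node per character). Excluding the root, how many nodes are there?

26

Trace insertions, counting only characters that open a new branch:
  "sugmynzv" → 8 new (s, u, g, m, y, n, z, v)
  "suvtdwzm" → prefix "su" already present; 6 new (v, t, d, w, z, m)
  "suvyr" → prefix "suv" already present; 2 new (y, r)
  "sugzdxo" → prefix "sug" already present; 4 new (z, d, x, o)
  "sugmsejf" → prefix "sugm" already present; 4 new (s, e, j, f)
  "sugv" → prefix "sug" already present; 1 new (v)
  "sugmynzvh" → prefix "sugmynzv" already present; 1 new (h)
Total nodes = 8 + 6 + 2 + 4 + 4 + 1 + 1 = 26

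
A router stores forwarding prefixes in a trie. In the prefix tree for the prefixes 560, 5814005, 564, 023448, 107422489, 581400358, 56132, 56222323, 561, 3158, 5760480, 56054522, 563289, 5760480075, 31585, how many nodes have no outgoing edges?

Leaves are exactly the stored words that no other stored word extends.
Those words: "023448", "107422489", "31585", "56054522", "56132", "56222323", "563289", "564", "5760480075", "581400358", "5814005"
Leaf count: 11

11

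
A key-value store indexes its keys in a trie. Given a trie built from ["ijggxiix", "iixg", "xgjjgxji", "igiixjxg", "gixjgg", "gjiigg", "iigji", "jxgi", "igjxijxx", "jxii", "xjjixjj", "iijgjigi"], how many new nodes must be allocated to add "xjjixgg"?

"xjjix" is already a path in the trie; the remaining "gg" must be added.
Each of the 2 remaining characters creates one node.

2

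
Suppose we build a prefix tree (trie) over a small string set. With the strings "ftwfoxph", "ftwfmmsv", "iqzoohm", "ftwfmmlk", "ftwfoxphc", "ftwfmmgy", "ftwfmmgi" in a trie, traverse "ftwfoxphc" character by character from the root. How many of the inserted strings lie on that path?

Traverse "ftwfoxphc" character by character; count nodes along the way that are marked as word ends.
Prefixes of the query that are stored words: "ftwfoxph", "ftwfoxphc"
Count: 2

2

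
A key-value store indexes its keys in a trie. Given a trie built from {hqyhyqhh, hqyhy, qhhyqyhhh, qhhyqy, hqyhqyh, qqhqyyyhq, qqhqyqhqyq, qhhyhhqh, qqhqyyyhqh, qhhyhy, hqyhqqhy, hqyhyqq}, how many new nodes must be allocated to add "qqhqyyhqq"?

3

The longest prefix of "qqhqyyhqq" already in the trie is "qqhqyy" (length 6).
New nodes needed: |"qqhqyyhqq"| − 6 = 9 − 6 = 3.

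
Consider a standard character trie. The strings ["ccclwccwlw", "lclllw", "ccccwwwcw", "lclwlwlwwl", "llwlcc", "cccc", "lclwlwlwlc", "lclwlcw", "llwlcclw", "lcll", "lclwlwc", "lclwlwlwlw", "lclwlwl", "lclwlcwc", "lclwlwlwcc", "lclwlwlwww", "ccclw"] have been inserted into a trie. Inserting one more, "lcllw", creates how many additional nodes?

1

"lcll" is already a path in the trie; the remaining "w" must be added.
So 5 − 4 = 1 new nodes.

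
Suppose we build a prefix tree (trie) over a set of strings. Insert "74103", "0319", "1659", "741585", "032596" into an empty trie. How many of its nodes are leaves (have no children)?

5

Leaves are exactly the stored words that no other stored word extends.
Those words: "0319", "032596", "1659", "74103", "741585"
Leaf count: 5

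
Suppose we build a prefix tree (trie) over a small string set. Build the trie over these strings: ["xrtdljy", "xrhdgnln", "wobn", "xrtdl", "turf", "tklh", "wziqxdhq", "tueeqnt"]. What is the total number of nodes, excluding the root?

Trie structure (* marks end of a word):
(root)
├─ t
│  ├─ k
│  │  └─ l
│  │     └─ h *
│  └─ u
│     ├─ e
│     │  └─ e
│     │     └─ q
│     │        └─ n
│     │           └─ t *
│     └─ r
│        └─ f *
├─ w
│  ├─ o
│  │  └─ b
│  │     └─ n *
│  └─ z
│     └─ i
│        └─ q
│           └─ x
│              └─ d
│                 └─ h
│                    └─ q *
└─ x
   └─ r
      ├─ h
      │  └─ d
      │     └─ g
      │        └─ n
      │           └─ l
      │              └─ n *
      └─ t
         └─ d
            └─ l *
               └─ j
                  └─ y *
Counting every labelled node above: 36.

36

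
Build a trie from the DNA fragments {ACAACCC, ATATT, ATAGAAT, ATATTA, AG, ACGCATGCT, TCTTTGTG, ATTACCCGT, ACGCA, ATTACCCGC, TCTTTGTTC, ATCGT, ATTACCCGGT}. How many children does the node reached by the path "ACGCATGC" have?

The children of the "ACGCATGC" node are the distinct next characters among strings starting with "ACGCATGC".
Characters that immediately follow "ACGCATGC" among the stored strings: {T}.
That node has 1 child edge.

1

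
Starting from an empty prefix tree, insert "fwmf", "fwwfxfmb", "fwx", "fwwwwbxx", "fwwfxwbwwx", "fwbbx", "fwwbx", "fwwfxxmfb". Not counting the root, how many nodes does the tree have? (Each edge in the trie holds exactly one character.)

Count nodes per top-level branch (shared prefixes stored once):
  'f'-branch (fwbbx, fwmf, fwwbx, fwwfxfmb, fwwfxwbwwx, fwwfxxmfb, fwwwwbxx, fwx): 30 nodes
Sum: 30

30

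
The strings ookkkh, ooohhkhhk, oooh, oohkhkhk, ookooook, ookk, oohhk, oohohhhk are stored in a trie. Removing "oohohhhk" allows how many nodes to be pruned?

After clearing the end-marker at "oohohhhk", prune upward until reaching a node still needed by another word.
The suffix "ohhhk" (5 nodes) is used only by "oohohhhk"; the node for "ooh" still has the child "k", so pruning stops there.
Nodes removed: 5

5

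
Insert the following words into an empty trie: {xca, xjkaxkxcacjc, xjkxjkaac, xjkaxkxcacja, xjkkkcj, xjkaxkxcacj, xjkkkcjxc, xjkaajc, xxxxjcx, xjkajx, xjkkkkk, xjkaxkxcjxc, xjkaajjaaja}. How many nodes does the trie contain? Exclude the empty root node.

48

For each word, the new-node count is its length minus the longest prefix already in the trie:
  "xca" → 3 new (x, c, a)
  "xjkaxkxcacjc" → prefix "x" already present; 11 new (j, k, a, x, k, x, c, a, c, j, c)
  "xjkxjkaac" → prefix "xjk" already present; 6 new (x, j, k, a, a, c)
  "xjkaxkxcacja" → prefix "xjkaxkxcacj" already present; 1 new (a)
  "xjkkkcj" → prefix "xjk" already present; 4 new (k, k, c, j)
  "xjkaxkxcacj" → prefix "xjkaxkxcacj" already present; 0 new (none)
  "xjkkkcjxc" → prefix "xjkkkcj" already present; 2 new (x, c)
  "xjkaajc" → prefix "xjka" already present; 3 new (a, j, c)
  "xxxxjcx" → prefix "x" already present; 6 new (x, x, x, j, c, x)
  "xjkajx" → prefix "xjka" already present; 2 new (j, x)
  "xjkkkkk" → prefix "xjkkk" already present; 2 new (k, k)
  "xjkaxkxcjxc" → prefix "xjkaxkxc" already present; 3 new (j, x, c)
  "xjkaajjaaja" → prefix "xjkaaj" already present; 5 new (j, a, a, j, a)
Total nodes = 3 + 11 + 6 + 1 + 4 + 0 + 2 + 3 + 6 + 2 + 2 + 3 + 5 = 48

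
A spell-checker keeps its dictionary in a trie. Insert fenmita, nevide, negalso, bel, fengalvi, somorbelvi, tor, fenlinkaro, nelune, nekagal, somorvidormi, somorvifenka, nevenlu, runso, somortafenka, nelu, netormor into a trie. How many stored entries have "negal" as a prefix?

1

Traverse to the node for "negal", then collect every word in that subtree.
Matches: "negalso"
Count: 1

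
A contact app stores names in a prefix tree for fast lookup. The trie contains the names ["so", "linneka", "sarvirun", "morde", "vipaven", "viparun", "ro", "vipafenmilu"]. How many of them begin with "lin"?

1

Walk to "lin"; the words in its subtree are exactly those with that prefix.
Matches: "linneka"
Count: 1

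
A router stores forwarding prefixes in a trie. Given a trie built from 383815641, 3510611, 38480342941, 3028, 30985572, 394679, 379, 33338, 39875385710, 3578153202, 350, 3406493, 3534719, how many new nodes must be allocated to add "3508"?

1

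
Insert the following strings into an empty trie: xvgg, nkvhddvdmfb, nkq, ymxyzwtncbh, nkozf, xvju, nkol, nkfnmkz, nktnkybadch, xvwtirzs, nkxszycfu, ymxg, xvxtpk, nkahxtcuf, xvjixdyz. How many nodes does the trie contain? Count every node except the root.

77

Insert word by word; a character creates a node only if that edge doesn't already exist:
  "xvgg" → 4 new (x, v, g, g)
  "nkvhddvdmfb" → 11 new (n, k, v, h, d, d, v, d, m, f, b)
  "nkq" → prefix "nk" already present; 1 new (q)
  "ymxyzwtncbh" → 11 new (y, m, x, y, z, w, t, n, c, b, h)
  "nkozf" → prefix "nk" already present; 3 new (o, z, f)
  "xvju" → prefix "xv" already present; 2 new (j, u)
  "nkol" → prefix "nko" already present; 1 new (l)
  "nkfnmkz" → prefix "nk" already present; 5 new (f, n, m, k, z)
  "nktnkybadch" → prefix "nk" already present; 9 new (t, n, k, y, b, a, d, c, h)
  "xvwtirzs" → prefix "xv" already present; 6 new (w, t, i, r, z, s)
  "nkxszycfu" → prefix "nk" already present; 7 new (x, s, z, y, c, f, u)
  "ymxg" → prefix "ymx" already present; 1 new (g)
  "xvxtpk" → prefix "xv" already present; 4 new (x, t, p, k)
  "nkahxtcuf" → prefix "nk" already present; 7 new (a, h, x, t, c, u, f)
  "xvjixdyz" → prefix "xvj" already present; 5 new (i, x, d, y, z)
Total nodes = 4 + 11 + 1 + 11 + 3 + 2 + 1 + 5 + 9 + 6 + 7 + 1 + 4 + 7 + 5 = 77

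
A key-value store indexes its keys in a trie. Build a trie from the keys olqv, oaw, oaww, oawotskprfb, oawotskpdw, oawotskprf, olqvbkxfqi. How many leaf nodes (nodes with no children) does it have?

4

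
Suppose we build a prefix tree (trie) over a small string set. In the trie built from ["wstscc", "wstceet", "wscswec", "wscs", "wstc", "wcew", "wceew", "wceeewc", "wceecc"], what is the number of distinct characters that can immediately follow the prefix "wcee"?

3

Walk "wcee" from the root, arriving at one node.
Characters that immediately follow "wcee" among the stored strings: {c, e, w}.
That node has 3 child edges.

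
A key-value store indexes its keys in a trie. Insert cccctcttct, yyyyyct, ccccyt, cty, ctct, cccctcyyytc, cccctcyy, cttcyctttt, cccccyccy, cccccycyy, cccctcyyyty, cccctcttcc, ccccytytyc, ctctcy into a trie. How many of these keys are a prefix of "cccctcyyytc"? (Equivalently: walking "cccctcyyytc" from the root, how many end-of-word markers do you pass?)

2

Walk "cccctcyyytc" from the root; an end-of-word marker is hit whenever a stored word is a prefix of "cccctcyyytc".
Prefixes of the query that are stored words: "cccctcyy", "cccctcyyytc"
Count: 2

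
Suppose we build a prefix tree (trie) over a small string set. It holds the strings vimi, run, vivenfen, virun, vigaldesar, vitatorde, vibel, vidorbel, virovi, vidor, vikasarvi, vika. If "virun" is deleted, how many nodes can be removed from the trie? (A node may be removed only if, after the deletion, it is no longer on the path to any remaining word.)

2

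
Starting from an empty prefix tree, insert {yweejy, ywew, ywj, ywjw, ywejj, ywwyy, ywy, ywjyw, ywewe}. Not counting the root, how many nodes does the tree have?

18

Trie structure (* marks end of a word):
(root)
└─ y
   └─ w
      ├─ e
      │  ├─ e
      │  │  └─ j
      │  │     └─ y *
      │  ├─ j
      │  │  └─ j *
      │  └─ w *
      │     └─ e *
      ├─ j *
      │  ├─ w *
      │  └─ y
      │     └─ w *
      ├─ w
      │  └─ y
      │     └─ y *
      └─ y *
Counting every labelled node above: 18.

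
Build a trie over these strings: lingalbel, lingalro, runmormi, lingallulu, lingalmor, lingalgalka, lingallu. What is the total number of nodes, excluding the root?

Insert word by word; a character creates a node only if that edge doesn't already exist:
  "lingalbel" → 9 new (l, i, n, g, a, l, b, e, l)
  "lingalro" → prefix "lingal" already present; 2 new (r, o)
  "runmormi" → 8 new (r, u, n, m, o, r, m, i)
  "lingallulu" → prefix "lingal" already present; 4 new (l, u, l, u)
  "lingalmor" → prefix "lingal" already present; 3 new (m, o, r)
  "lingalgalka" → prefix "lingal" already present; 5 new (g, a, l, k, a)
  "lingallu" → prefix "lingallu" already present; 0 new (none)
Total nodes = 9 + 2 + 8 + 4 + 3 + 5 + 0 = 31

31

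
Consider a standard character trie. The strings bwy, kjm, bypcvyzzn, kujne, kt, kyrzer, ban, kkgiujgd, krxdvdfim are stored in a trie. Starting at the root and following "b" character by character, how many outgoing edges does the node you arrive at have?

Walk "b" from the root, arriving at one node.
Distinct next characters after "b": a, w, y.
That node has 3 child edges.

3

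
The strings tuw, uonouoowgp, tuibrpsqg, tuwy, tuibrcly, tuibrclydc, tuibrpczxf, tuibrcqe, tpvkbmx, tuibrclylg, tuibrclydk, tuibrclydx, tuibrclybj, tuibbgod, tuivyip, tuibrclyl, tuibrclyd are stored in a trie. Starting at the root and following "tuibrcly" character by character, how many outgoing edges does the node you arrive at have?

3

Walk "tuibrcly" from the root, arriving at one node.
Characters that immediately follow "tuibrcly" among the stored strings: {b, d, l}.
That node has 3 child edges.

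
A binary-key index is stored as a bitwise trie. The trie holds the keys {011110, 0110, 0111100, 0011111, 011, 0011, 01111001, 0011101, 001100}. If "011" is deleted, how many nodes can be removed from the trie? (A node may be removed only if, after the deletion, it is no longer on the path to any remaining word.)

A node on "011"'s path can go only if nothing else ends at it or branches off below it.
Every node on "011" is still needed (e.g. by "011110"), so nothing is freed.
Nodes removed: 0

0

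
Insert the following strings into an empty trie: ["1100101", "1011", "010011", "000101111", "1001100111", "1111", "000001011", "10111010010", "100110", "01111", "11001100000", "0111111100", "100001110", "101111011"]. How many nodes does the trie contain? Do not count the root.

71

For each word, the new-node count is its length minus the longest prefix already in the trie:
  "1100101" → 7 new (1, 1, 0, 0, 1, 0, 1)
  "1011" → prefix "1" already present; 3 new (0, 1, 1)
  "010011" → 6 new (0, 1, 0, 0, 1, 1)
  "000101111" → prefix "0" already present; 8 new (0, 0, 1, 0, 1, 1, 1, 1)
  "1001100111" → prefix "10" already present; 8 new (0, 1, 1, 0, 0, 1, 1, 1)
  "1111" → prefix "11" already present; 2 new (1, 1)
  "000001011" → prefix "000" already present; 6 new (0, 0, 1, 0, 1, 1)
  "10111010010" → prefix "1011" already present; 7 new (1, 0, 1, 0, 0, 1, 0)
  "100110" → prefix "100110" already present; 0 new (none)
  "01111" → prefix "01" already present; 3 new (1, 1, 1)
  "11001100000" → prefix "11001" already present; 6 new (1, 0, 0, 0, 0, 0)
  "0111111100" → prefix "01111" already present; 5 new (1, 1, 1, 0, 0)
  "100001110" → prefix "100" already present; 6 new (0, 0, 1, 1, 1, 0)
  "101111011" → prefix "10111" already present; 4 new (1, 0, 1, 1)
Total nodes = 7 + 3 + 6 + 8 + 8 + 2 + 6 + 7 + 0 + 3 + 6 + 5 + 6 + 4 = 71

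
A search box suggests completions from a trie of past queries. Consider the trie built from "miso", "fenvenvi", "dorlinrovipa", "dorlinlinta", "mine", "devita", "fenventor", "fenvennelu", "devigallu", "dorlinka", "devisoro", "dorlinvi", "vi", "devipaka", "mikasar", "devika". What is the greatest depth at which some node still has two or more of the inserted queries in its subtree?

6

Equivalently: take the maximum, over all pairs, of their longest common prefix length.
"dorlinka" and "dorlinlinta" agree on "dorlin" (6 characters) before diverging; nothing deeper is shared.
Longest shared-prefix length: 6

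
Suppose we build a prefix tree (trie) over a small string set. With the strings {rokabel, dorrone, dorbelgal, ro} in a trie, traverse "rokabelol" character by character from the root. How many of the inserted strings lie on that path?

2

Traverse "rokabelol" character by character; count nodes along the way that are marked as word ends.
Prefixes of the query that are stored words: "ro", "rokabel"
Count: 2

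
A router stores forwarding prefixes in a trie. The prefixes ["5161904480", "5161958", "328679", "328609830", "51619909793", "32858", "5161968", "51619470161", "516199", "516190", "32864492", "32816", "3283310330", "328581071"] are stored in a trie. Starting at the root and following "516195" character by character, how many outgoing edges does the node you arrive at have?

The children of the "516195" node are the distinct next characters among strings starting with "516195".
Distinct next characters after "516195": 8.
That node has 1 child edge.

1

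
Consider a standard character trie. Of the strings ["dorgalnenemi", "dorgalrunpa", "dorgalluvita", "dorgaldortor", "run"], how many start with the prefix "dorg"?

Walk to "dorg"; the words in its subtree are exactly those with that prefix.
Matches: "dorgaldortor", "dorgalluvita", "dorgalnenemi", "dorgalrunpa"
Count: 4

4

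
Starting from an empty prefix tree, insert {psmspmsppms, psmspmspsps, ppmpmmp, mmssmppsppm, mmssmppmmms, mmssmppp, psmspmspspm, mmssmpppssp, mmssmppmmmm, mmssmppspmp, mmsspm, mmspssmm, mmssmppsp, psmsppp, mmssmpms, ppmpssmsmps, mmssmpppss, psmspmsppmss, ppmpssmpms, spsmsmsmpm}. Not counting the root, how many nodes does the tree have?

75

Trace insertions, counting only characters that open a new branch:
  "psmspmsppms" → 11 new (p, s, m, s, p, m, s, p, p, m, s)
  "psmspmspsps" → prefix "psmspmsp" already present; 3 new (s, p, s)
  "ppmpmmp" → prefix "p" already present; 6 new (p, m, p, m, m, p)
  "mmssmppsppm" → 11 new (m, m, s, s, m, p, p, s, p, p, m)
  "mmssmppmmms" → prefix "mmssmpp" already present; 4 new (m, m, m, s)
  "mmssmppp" → prefix "mmssmpp" already present; 1 new (p)
  "psmspmspspm" → prefix "psmspmspsp" already present; 1 new (m)
  "mmssmpppssp" → prefix "mmssmppp" already present; 3 new (s, s, p)
  "mmssmppmmmm" → prefix "mmssmppmmm" already present; 1 new (m)
  "mmssmppspmp" → prefix "mmssmppsp" already present; 2 new (m, p)
  "mmsspm" → prefix "mmss" already present; 2 new (p, m)
  "mmspssmm" → prefix "mms" already present; 5 new (p, s, s, m, m)
  "mmssmppsp" → prefix "mmssmppsp" already present; 0 new (none)
  "psmsppp" → prefix "psmsp" already present; 2 new (p, p)
  "mmssmpms" → prefix "mmssmp" already present; 2 new (m, s)
  "ppmpssmsmps" → prefix "ppmp" already present; 7 new (s, s, m, s, m, p, s)
  "mmssmpppss" → prefix "mmssmpppss" already present; 0 new (none)
  "psmspmsppmss" → prefix "psmspmsppms" already present; 1 new (s)
  "ppmpssmpms" → prefix "ppmpssm" already present; 3 new (p, m, s)
  "spsmsmsmpm" → 10 new (s, p, s, m, s, m, s, m, p, m)
Total nodes = 11 + 3 + 6 + 11 + 4 + 1 + 1 + 3 + 1 + 2 + 2 + 5 + 0 + 2 + 2 + 7 + 0 + 1 + 3 + 10 = 75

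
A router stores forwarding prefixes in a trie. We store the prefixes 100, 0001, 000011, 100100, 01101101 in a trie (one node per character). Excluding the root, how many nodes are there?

20

Trie structure (* marks end of a word):
(root)
├─ 0
│  ├─ 0
│  │  └─ 0
│  │     ├─ 0
│  │     │  └─ 1
│  │     │     └─ 1 *
│  │     └─ 1 *
│  └─ 1
│     └─ 1
│        └─ 0
│           └─ 1
│              └─ 1
│                 └─ 0
│                    └─ 1 *
└─ 1
   └─ 0
      └─ 0 *
         └─ 1
            └─ 0
               └─ 0 *
Counting every labelled node above: 20.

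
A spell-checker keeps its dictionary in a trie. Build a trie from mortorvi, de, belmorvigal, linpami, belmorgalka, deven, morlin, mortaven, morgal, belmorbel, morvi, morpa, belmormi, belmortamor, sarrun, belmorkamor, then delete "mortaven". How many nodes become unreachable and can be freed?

4

A node on "mortaven"'s path can go only if nothing else ends at it or branches off below it.
The suffix "aven" (4 nodes) is used only by "mortaven"; the node for "mort" still has the child "o", so pruning stops there.
Nodes removed: 4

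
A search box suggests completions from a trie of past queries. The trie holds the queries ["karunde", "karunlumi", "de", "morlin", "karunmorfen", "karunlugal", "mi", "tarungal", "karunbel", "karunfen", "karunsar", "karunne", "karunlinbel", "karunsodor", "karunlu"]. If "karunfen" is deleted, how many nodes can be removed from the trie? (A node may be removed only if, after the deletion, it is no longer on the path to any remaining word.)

3

After clearing the end-marker at "karunfen", prune upward until reaching a node still needed by another word.
The suffix "fen" (3 nodes) is used only by "karunfen"; the node for "karun" still has the child "d", so pruning stops there.
Nodes removed: 3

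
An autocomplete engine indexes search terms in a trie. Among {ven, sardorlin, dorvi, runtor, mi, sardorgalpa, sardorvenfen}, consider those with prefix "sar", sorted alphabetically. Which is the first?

DFS of the "sar" subtree visits, in order: "sardorgalpa", "sardorlin", "sardorvenfen"
The 1st is sardorgalpa.

sardorgalpa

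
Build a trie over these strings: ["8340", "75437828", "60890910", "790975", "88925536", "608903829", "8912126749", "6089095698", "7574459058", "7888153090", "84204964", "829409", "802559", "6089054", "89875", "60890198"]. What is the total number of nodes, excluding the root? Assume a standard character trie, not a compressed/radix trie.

91

Trace insertions, counting only characters that open a new branch:
  "8340" → 4 new (8, 3, 4, 0)
  "75437828" → 8 new (7, 5, 4, 3, 7, 8, 2, 8)
  "60890910" → 8 new (6, 0, 8, 9, 0, 9, 1, 0)
  "790975" → prefix "7" already present; 5 new (9, 0, 9, 7, 5)
  "88925536" → prefix "8" already present; 7 new (8, 9, 2, 5, 5, 3, 6)
  "608903829" → prefix "60890" already present; 4 new (3, 8, 2, 9)
  "8912126749" → prefix "8" already present; 9 new (9, 1, 2, 1, 2, 6, 7, 4, 9)
  "6089095698" → prefix "608909" already present; 4 new (5, 6, 9, 8)
  "7574459058" → prefix "75" already present; 8 new (7, 4, 4, 5, 9, 0, 5, 8)
  "7888153090" → prefix "7" already present; 9 new (8, 8, 8, 1, 5, 3, 0, 9, 0)
  "84204964" → prefix "8" already present; 7 new (4, 2, 0, 4, 9, 6, 4)
  "829409" → prefix "8" already present; 5 new (2, 9, 4, 0, 9)
  "802559" → prefix "8" already present; 5 new (0, 2, 5, 5, 9)
  "6089054" → prefix "60890" already present; 2 new (5, 4)
  "89875" → prefix "89" already present; 3 new (8, 7, 5)
  "60890198" → prefix "60890" already present; 3 new (1, 9, 8)
Total nodes = 4 + 8 + 8 + 5 + 7 + 4 + 9 + 4 + 8 + 9 + 7 + 5 + 5 + 2 + 3 + 3 = 91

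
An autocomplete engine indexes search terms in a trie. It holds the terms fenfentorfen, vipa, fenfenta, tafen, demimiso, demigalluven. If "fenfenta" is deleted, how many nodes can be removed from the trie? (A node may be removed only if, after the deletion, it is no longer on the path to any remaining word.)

Walk "fenfenta" from the leaf back toward the root, removing each node that no remaining word uses.
The suffix "a" (1 node) is used only by "fenfenta"; the node for "fenfent" still has the child "o", so pruning stops there.
Nodes removed: 1

1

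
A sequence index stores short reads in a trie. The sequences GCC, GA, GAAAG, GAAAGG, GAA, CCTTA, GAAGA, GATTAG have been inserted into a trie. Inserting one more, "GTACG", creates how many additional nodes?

The longest prefix of "GTACG" already in the trie is "G" (length 1).
New nodes needed: |"GTACG"| − 1 = 5 − 1 = 4.

4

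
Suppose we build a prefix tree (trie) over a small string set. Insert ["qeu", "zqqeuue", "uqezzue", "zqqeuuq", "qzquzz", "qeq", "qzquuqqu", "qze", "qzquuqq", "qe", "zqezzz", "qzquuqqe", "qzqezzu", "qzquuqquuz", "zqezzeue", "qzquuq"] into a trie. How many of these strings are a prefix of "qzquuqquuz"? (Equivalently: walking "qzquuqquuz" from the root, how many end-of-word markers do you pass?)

4

Traverse "qzquuqquuz" character by character; count nodes along the way that are marked as word ends.
Prefixes of the query that are stored words: "qzquuq", "qzquuqq", "qzquuqqu", "qzquuqquuz"
Count: 4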